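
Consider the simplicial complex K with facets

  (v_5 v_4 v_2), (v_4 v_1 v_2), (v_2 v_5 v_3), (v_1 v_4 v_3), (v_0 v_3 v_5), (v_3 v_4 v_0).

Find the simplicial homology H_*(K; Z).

H_0 = Z,  H_1 = Z,  H_2 = 0.

Fix the vertex order v_0 < v_1 < v_2 < v_3 < v_4 < v_5 and write every simplex with vertices in increasing order. Then dim K = 2 and the simplices of K are:

  0-simplices (6): [v_0], [v_1], [v_2], [v_3], [v_4], [v_5]
  1-simplices (12): [v_0,v_3], [v_0,v_4], [v_0,v_5], [v_1,v_2], [v_1,v_3], [v_1,v_4], [v_2,v_3], [v_2,v_4], [v_2,v_5], [v_3,v_4], [v_3,v_5], [v_4,v_5]
  2-simplices (6): [v_0,v_3,v_4], [v_0,v_3,v_5], [v_1,v_2,v_4], [v_1,v_3,v_4], [v_2,v_3,v_5], [v_2,v_4,v_5]

Hence C_0 ≅ Z^6, C_1 ≅ Z^12, C_2 ≅ Z^6.

Boundary ∂_1: C_1 → C_0 maps an edge to its endpoints' difference, ∂[p,q] = q − p. For instance
  ∂[v_1,v_3] = [v_3] − [v_1].
As a 6×12 matrix over Z this has rank 5, with invariant factors (1,1,1,1,1).

∂_2: C_2 → C_1 maps a triangle to the signed sum of its edges. For instance
  ∂[v_1,v_3,v_4] = [v_3,v_4] − [v_1,v_4] + [v_1,v_3],
  ∂[v_1,v_2,v_4] = [v_2,v_4] − [v_1,v_4] + [v_1,v_2].
The 12×6 boundary matrix has rank 6 and Smith normal form diag(1,1,1,1,1,1).

Reading off H_k = ker ∂_k / im ∂_{k+1}:

  H_0: rank C_0 − rank ∂_1 = 6 − 5 = 1, and the invariant factors of ∂_1 are all 1, so H_0 = Z.
  H_1: rank ker ∂_1 − rank ∂_2 = (12 − 5) − 6 = 1, and the invariant factors of ∂_2 are all 1, so H_1 = Z.
  H_2: rank ker ∂_2 − rank ∂_3 = (6 − 6) − 0 = 0, and there is no ∂_3, so H_2 = 0.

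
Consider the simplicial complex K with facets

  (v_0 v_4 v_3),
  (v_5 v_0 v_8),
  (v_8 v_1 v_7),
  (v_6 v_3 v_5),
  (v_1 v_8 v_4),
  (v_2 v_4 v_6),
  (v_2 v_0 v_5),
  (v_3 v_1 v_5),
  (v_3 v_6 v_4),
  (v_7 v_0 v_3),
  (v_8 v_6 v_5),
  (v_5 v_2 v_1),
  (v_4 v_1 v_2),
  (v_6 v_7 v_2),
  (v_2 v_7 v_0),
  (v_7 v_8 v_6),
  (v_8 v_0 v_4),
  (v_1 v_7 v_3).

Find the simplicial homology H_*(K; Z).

H_0 = Z,  H_1 = Z^2,  H_2 = Z.

K has 9 vertices, 27 edges, 18 triangles.
rank ∂_0 = 0, rank ∂_1 = 8 ⇒ b_0 = 9 − 0 − 8 = 1; all invariant factors of ∂_1 are 1 so no torsion. So H_0 ≅ Z.
rank ∂_1 = 8, rank ∂_2 = 17 ⇒ b_1 = 27 − 8 − 17 = 2; all invariant factors of ∂_2 are 1 so no torsion. So H_1 ≅ Z^2.
rank ∂_2 = 17, rank ∂_3 = 0 ⇒ b_2 = 18 − 17 − 0 = 1. So H_2 ≅ Z.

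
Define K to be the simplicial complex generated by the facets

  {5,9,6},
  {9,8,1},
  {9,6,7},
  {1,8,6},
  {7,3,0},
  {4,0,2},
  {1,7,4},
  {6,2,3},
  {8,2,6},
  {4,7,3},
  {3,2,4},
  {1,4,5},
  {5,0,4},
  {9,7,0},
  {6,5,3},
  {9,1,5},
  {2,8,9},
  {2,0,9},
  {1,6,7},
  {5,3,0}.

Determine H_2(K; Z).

H_2 = 0.

Order the vertices as 0 < 1 < 2 < 3 < 4 < 5 < 6 < 7 < 8 < 9. Listing each simplex with vertices in this order, K has dimension 2 with simplices:

  0-simplices (10): [0], [1], [2], [3], [4], [5], [6], [7], [8], [9]
  1-simplices (30): (30 of them)
  2-simplices (20): (20 of them)

giving chain groups C_0 ≅ Z^10, C_1 ≅ Z^30, C_2 ≅ Z^20.

The boundary map ∂_1: C_1 → C_0 sends each edge [p,q] (with p < q) to q − p. For instance
  ∂[2,6] = [6] − [2].
This gives a 10×30 integer matrix of rank 9; reducing to Smith normal form yields diagonal entries (1,1,1,1,1,1,1,1,1).

Boundary ∂_2: C_2 → C_1 acts by ∂[p,q,r] = [q,r] − [p,r] + [p,q]. For instance
  ∂[2,8,9] = [8,9] − [2,9] + [2,8],
  ∂[1,5,9] = [5,9] − [1,9] + [1,5].
The resulting 30×20 matrix has rank 20, and its Smith normal form has invariant factors (1,1,1,1,1,1,1,1,1,1,1,1,1,1,1,1,1,1,1,2).

From H_k ≅ ker(∂_k) / im(∂_{k+1}) we obtain:

  H_2: rank ker ∂_2 − rank ∂_3 = (20 − 20) − 0 = 0, and there is no ∂_3, so H_2 = 0.

(K is a triangulation of the Klein bottle.)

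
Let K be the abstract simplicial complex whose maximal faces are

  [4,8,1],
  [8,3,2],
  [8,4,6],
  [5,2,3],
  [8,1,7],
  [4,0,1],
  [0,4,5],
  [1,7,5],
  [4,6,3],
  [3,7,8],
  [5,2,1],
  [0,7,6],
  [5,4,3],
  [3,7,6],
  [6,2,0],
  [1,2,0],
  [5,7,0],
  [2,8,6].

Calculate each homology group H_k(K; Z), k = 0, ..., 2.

H_0 ≅ Z,  H_1 ≅ Z ⊕ Z/2Z,  H_2 = 0.

Take the total order 0 < 1 < 2 < 3 < 4 < 5 < 6 < 7 < 8 on the vertex set. Then K (dimension 2) consists of the simplices:

  0-simplices (9): [0], [1], [2], [3], [4], [5], [6], [7], [8]
  1-simplices (27): (27 of them)
  2-simplices (18): [0,1,2], [0,1,4], [0,2,6], [0,4,5], [0,5,7], [0,6,7], [1,2,5], [1,4,8], [1,5,7], [1,7,8], [2,3,5], [2,3,8], [2,6,8], [3,4,5], [3,4,6], [3,6,7], [3,7,8], [4,6,8]

Hence C_0 ≅ Z^9, C_1 ≅ Z^27, C_2 ≅ Z^18.

Boundary ∂_1: C_1 → C_0 is given by ∂[p,q] = [q] − [p]. For instance
  ∂[0,1] = [1] − [0].
The resulting 9×27 matrix has rank 8, and its Smith normal form has invariant factors (1,1,1,1,1,1,1,1).

Boundary ∂_2: C_2 → C_1 sends each 2-simplex [p,q,r] to [q,r] − [p,r] + [p,q]. For instance
  ∂[3,6,7] = [6,7] − [3,7] + [3,6],
  ∂[3,7,8] = [7,8] − [3,8] + [3,7].
This gives a 27×18 integer matrix of rank 18; reducing to Smith normal form yields diagonal entries (1,1,1,1,1,1,1,1,1,1,1,1,1,1,1,1,1,2).

Now H_k = ker ∂_k / im ∂_{k+1}, so:

  H_0: rank C_0 − rank ∂_1 = 9 − 8 = 1, and the invariant factors of ∂_1 are all 1, so H_0 = Z.
  H_1: rank ker ∂_1 − rank ∂_2 = (27 − 8) − 18 = 1, and ∂_2 has invariant factor 2 > 1, so H_1 = Z ⊕ Z/2Z.
  H_2: rank ker ∂_2 − rank ∂_3 = (18 − 18) − 0 = 0, and there is no ∂_3, so H_2 = 0.

(K is a triangulation of the Klein bottle.)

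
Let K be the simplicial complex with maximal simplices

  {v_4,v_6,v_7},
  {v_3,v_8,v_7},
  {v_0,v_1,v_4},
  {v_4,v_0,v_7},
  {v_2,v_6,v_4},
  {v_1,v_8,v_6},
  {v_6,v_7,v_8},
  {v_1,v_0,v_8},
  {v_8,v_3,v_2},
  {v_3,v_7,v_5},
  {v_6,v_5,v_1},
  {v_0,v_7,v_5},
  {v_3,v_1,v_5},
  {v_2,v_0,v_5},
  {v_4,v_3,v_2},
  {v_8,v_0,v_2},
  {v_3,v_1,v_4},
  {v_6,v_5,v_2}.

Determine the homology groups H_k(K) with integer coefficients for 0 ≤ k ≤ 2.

We work with the vertex ordering v_0 < v_1 < v_2 < v_3 < v_4 < v_5 < v_6 < v_7 < v_8. The simplices of K, each written with vertices in increasing order, are:

  0-simplices (9): [v_0], [v_1], [v_2], [v_3], [v_4], [v_5], [v_6], [v_7], [v_8]
  1-simplices (27): (27 of them)
  2-simplices (18): (18 of them)

giving chain groups C_0 ≅ Z^9, C_1 ≅ Z^27, C_2 ≅ Z^18.

Boundary ∂_1: C_1 → C_0 is given by ∂[p,q] = [q] − [p]. For instance
  ∂[v_3,v_5] = [v_5] − [v_3].
As a 9×27 matrix over Z this has rank 8, with invariant factors (1,1,1,1,1,1,1,1).

The boundary map ∂_2: C_2 → C_1 maps a triangle to the signed sum of its edges. For instance
  ∂[v_3,v_5,v_7] = [v_5,v_7] − [v_3,v_7] + [v_3,v_5],
  ∂[v_1,v_6,v_8] = [v_6,v_8] − [v_1,v_8] + [v_1,v_6].
This gives a 27×18 integer matrix of rank 17; reducing to Smith normal form yields diagonal entries (1,1,1,1,1,1,1,1,1,1,1,1,1,1,1,1,1).

Now H_k = ker ∂_k / im ∂_{k+1}, so:

  H_0: rank C_0 − rank ∂_1 = 9 − 8 = 1, and the invariant factors of ∂_1 are all 1, so H_0 = Z.
  H_1: rank ker ∂_1 − rank ∂_2 = (27 − 8) − 17 = 2, and the invariant factors of ∂_2 are all 1, so H_1 = Z^2.
  H_2: rank ker ∂_2 − rank ∂_3 = (18 − 17) − 0 = 1, and there is no ∂_3, so H_2 = Z.

H_0 = Z,  H_1 = Z^2,  H_2 = Z.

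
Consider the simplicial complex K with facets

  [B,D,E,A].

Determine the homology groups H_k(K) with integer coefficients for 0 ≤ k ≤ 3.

Fix the vertex order A < B < D < E and write every simplex with vertices in increasing order. Then dim K = 3 and the simplices of K are:

  0-simplices (4): A, B, D, E
  1-simplices (6): AB, AD, AE, BD, BE, DE
  2-simplices (4): ABD, ABE, ADE, BDE
  3-simplices (1): ABDE

Hence C_0 ≅ Z^4, C_1 ≅ Z^6, C_2 ≅ Z^4, C_3 ≅ Z^1.

Boundary ∂_1: C_1 → C_0 sends each edge [p,q] (with p < q) to q − p. For instance
  ∂BD = D − B.
As a 4×6 matrix over Z this has rank 3, with invariant factors (1,1,1).

∂_2: C_2 → C_1 maps a triangle to the signed sum of its edges. For instance
  ∂BDE = DE − BE + BD,
  ∂ABE = BE − AE + AB.
The resulting 6×4 matrix has rank 3, and its Smith normal form has invariant factors (1,1,1).

Boundary ∂_3: C_3 → C_2 sends each 3-simplex σ to the alternating sum Σ_i (−1)^i (σ with its i-th vertex removed). For instance
  ∂ABDE = BDE − ADE + ABE − ABD.
As a 4×1 matrix over Z this has rank 1, with invariant factors (1).

Reading off H_k = ker ∂_k / im ∂_{k+1}:

  H_0: rank C_0 − rank ∂_1 = 4 − 3 = 1, and the invariant factors of ∂_1 are all 1, so H_0 = Z.
  H_1: rank ker ∂_1 − rank ∂_2 = (6 − 3) − 3 = 0, and the invariant factors of ∂_2 are all 1, so H_1 = 0.
  H_2: rank ker ∂_2 − rank ∂_3 = (4 − 3) − 1 = 0, and the invariant factors of ∂_3 are all 1, so H_2 = 0.
  H_3: rank ker ∂_3 − rank ∂_4 = (1 − 1) − 0 = 0, and there is no ∂_4, so H_3 = 0.

As a check, the Euler characteristic is 4 − 6 + 4 − 1 = 1, which agrees with 1 − 0 + 0 − 0 = 1.

H_0 ≅ Z,  H_1 = 0,  H_2 = 0,  H_3 = 0.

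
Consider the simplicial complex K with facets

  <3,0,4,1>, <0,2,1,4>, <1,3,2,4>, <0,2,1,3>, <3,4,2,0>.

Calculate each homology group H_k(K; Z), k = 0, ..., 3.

Fix the vertex order 0 < 1 < 2 < 3 < 4 and write every simplex with vertices in increasing order. Then dim K = 3 and the simplices of K are:

  0-simplices (5): [0], [1], [2], [3], [4]
  1-simplices (10): [0,1], [0,2], [0,3], [0,4], [1,2], [1,3], [1,4], [2,3], [2,4], [3,4]
  2-simplices (10): [0,1,2], [0,1,3], [0,1,4], [0,2,3], [0,2,4], [0,3,4], [1,2,3], [1,2,4], [1,3,4], [2,3,4]
  3-simplices (5): [0,1,2,3], [0,1,2,4], [0,1,3,4], [0,2,3,4], [1,2,3,4]

so the chain groups are C_0 ≅ Z^5, C_1 ≅ Z^10, C_2 ≅ Z^10, C_3 ≅ Z^5.

Boundary ∂_1: C_1 → C_0 sends each edge [p,q] (with p < q) to q − p. For instance
  ∂[2,3] = [3] − [2].
This gives a 5×10 integer matrix of rank 4; reducing to Smith normal form yields diagonal entries (1,1,1,1).

∂_2: C_2 → C_1 acts by ∂[p,q,r] = [q,r] − [p,r] + [p,q]. For instance
  ∂[2,3,4] = [3,4] − [2,4] + [2,3],
  ∂[0,3,4] = [3,4] − [0,4] + [0,3].
As a 10×10 matrix over Z this has rank 6, with invariant factors (1,1,1,1,1,1).

The boundary map ∂_3: C_3 → C_2 sends each 3-simplex σ to the alternating sum Σ_i (−1)^i (σ with its i-th vertex removed). For instance
  ∂[0,1,3,4] = [1,3,4] − [0,3,4] + [0,1,4] − [0,1,3],
  ∂[0,2,3,4] = [2,3,4] − [0,3,4] + [0,2,4] − [0,2,3].
The resulting 10×5 matrix has rank 4, and its Smith normal form has invariant factors (1,1,1,1).

Reading off H_k = ker ∂_k / im ∂_{k+1}:

  H_0: rank C_0 − rank ∂_1 = 5 − 4 = 1, and the invariant factors of ∂_1 are all 1, so H_0 = Z.
  H_1: rank ker ∂_1 − rank ∂_2 = (10 − 4) − 6 = 0, and the invariant factors of ∂_2 are all 1, so H_1 = 0.
  H_2: rank ker ∂_2 − rank ∂_3 = (10 − 6) − 4 = 0, and the invariant factors of ∂_3 are all 1, so H_2 = 0.
  H_3: rank ker ∂_3 − rank ∂_4 = (5 − 4) − 0 = 1, and there is no ∂_4, so H_3 = Z.

As a check, the Euler characteristic is 5 − 10 + 10 − 5 = 0, which agrees with 1 − 0 + 0 − 1 = 0.

H_0 ≅ Z,  H_1 = 0,  H_2 = 0,  H_3 ≅ Z.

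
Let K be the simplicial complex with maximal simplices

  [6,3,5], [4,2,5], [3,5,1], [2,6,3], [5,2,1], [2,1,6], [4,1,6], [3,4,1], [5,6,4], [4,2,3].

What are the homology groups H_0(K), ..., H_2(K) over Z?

Order the vertices as 1 < 2 < 3 < 4 < 5 < 6. Listing each simplex with vertices in this order, K has dimension 2 with simplices:

  0-simplices (6): [1], [2], [3], [4], [5], [6]
  1-simplices (15): [1,2], [1,3], [1,4], [1,5], [1,6], [2,3], [2,4], [2,5], [2,6], [3,4], [3,5], [3,6], [4,5], [4,6], [5,6]
  2-simplices (10): [1,2,5], [1,2,6], [1,3,4], [1,3,5], [1,4,6], [2,3,4], [2,3,6], [2,4,5], [3,5,6], [4,5,6]

Hence C_0 ≅ Z^6, C_1 ≅ Z^15, C_2 ≅ Z^10.

The boundary map ∂_1: C_1 → C_0 maps an edge to its endpoints' difference, ∂[p,q] = q − p.
This gives a 6×15 integer matrix of rank 5; reducing to Smith normal form yields diagonal entries (1,1,1,1,1).

The boundary map ∂_2: C_2 → C_1 acts by ∂[p,q,r] = [q,r] − [p,r] + [p,q]. For instance
  ∂[1,3,5] = [3,5] − [1,5] + [1,3],
  ∂[4,5,6] = [5,6] − [4,6] + [4,5].
The 15×10 boundary matrix has rank 10 and Smith normal form diag(1,1,1,1,1,1,1,1,1,2).

Computing H_k = (kernel of ∂_k) / (image of ∂_{k+1}):

  H_0: rank C_0 − rank ∂_1 = 6 − 5 = 1, and the invariant factors of ∂_1 are all 1, so H_0 ≅ Z.
  H_1: rank ker ∂_1 − rank ∂_2 = (15 − 5) − 10 = 0, and ∂_2 has invariant factor 2 > 1, so H_1 ≅ Z/2Z.
  H_2: rank ker ∂_2 − rank ∂_3 = (10 − 10) − 0 = 0, and there is no ∂_3, so H_2 ≅ 0.

(K is a triangulation of the real projective plane RP^2.)

H_0 ≅ Z,  H_1 ≅ Z/2Z,  H_2 = 0.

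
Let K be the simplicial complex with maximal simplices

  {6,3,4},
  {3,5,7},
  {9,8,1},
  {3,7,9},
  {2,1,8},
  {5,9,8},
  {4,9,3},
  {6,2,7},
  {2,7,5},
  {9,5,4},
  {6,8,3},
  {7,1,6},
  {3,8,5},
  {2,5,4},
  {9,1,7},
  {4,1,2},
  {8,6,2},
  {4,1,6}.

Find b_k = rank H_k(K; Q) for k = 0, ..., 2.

Fix the vertex order 1 < 2 < 3 < 4 < 5 < 6 < 7 < 8 < 9 and write every simplex with vertices in increasing order. Then dim K = 2 and the simplices of K are:

  0-simplices (9): [1], [2], [3], [4], [5], [6], [7], [8], [9]
  1-simplices (27): (27 of them)
  2-simplices (18): [1,2,4], [1,2,8], [1,4,6], [1,6,7], [1,7,9], [1,8,9], [2,4,5], [2,5,7], [2,6,7], [2,6,8], [3,4,6], [3,4,9], [3,5,7], [3,5,8], [3,6,8], [3,7,9], [4,5,9], [5,8,9]

giving chain groups C_0 ≅ Z^9, C_1 ≅ Z^27, C_2 ≅ Z^18.

Boundary ∂_1: C_1 → C_0 maps an edge to its endpoints' difference, ∂[p,q] = q − p. For instance
  ∂[6,8] = [8] − [6].
As a 9×27 matrix over Z this has rank 8, with invariant factors (1,1,1,1,1,1,1,1).

∂_2: C_2 → C_1 maps a triangle to the signed sum of its edges. For instance
  ∂[5,8,9] = [8,9] − [5,9] + [5,8],
  ∂[2,6,7] = [6,7] − [2,7] + [2,6].
This gives a 27×18 integer matrix of rank 18; reducing to Smith normal form yields diagonal entries (1,1,1,1,1,1,1,1,1,1,1,1,1,1,1,1,1,2).

From H_k ≅ ker(∂_k) / im(∂_{k+1}) we obtain:

  H_0: rank C_0 − rank ∂_1 = 9 − 8 = 1, and the invariant factors of ∂_1 are all 1, so H_0 = Z.
  H_1: rank ker ∂_1 − rank ∂_2 = (27 − 8) − 18 = 1, and ∂_2 has invariant factor 2 > 1, so H_1 = Z × Z/2.
  H_2: rank ker ∂_2 − rank ∂_3 = (18 − 18) − 0 = 0, and there is no ∂_3, so H_2 = 0.

As a check, the Euler characteristic is 9 − 27 + 18 = 0, which agrees with 1 − 1 + 0 = 0.
(K is a triangulation of the Klein bottle.)

Hence the Betti numbers are b_0 = 1, b_1 = 1, b_2 = 0.

b_0 = 1, b_1 = 1, b_2 = 0.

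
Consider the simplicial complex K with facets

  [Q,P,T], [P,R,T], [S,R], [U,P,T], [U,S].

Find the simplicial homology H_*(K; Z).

H_0 ≅ Z,  H_1 ≅ Z,  H_2 = 0.

We work with the vertex ordering P < Q < R < S < T < U. The simplices of K, each written with vertices in increasing order, are:

  0-simplices (6): P, Q, R, S, T, U
  1-simplices (9): PQ, PR, PT, PU, QT, RS, RT, SU, TU
  2-simplices (3): PQT, PRT, PTU

giving chain groups C_0 ≅ Z^6, C_1 ≅ Z^9, C_2 ≅ Z^3.

∂_1: C_1 → C_0 is given by ∂[p,q] = [q] − [p].
The resulting 6×9 matrix has rank 5, and its Smith normal form has invariant factors (1,1,1,1,1).

Boundary ∂_2: C_2 → C_1 maps a triangle to the signed sum of its edges. For instance
  ∂PTU = TU − PU + PT,
  ∂PQT = QT − PT + PQ.
This gives a 9×3 integer matrix of rank 3; reducing to Smith normal form yields diagonal entries (1,1,1).

Computing H_k = (kernel of ∂_k) / (image of ∂_{k+1}):

  H_0: rank C_0 − rank ∂_1 = 6 − 5 = 1, and the invariant factors of ∂_1 are all 1, so H_0 ≅ Z.
  H_1: rank ker ∂_1 − rank ∂_2 = (9 − 5) − 3 = 1, and the invariant factors of ∂_2 are all 1, so H_1 ≅ Z.
  H_2: rank ker ∂_2 − rank ∂_3 = (3 − 3) − 0 = 0, and there is no ∂_3, so H_2 ≅ 0.

As a check, the Euler characteristic is 6 − 9 + 3 = 0, which agrees with 1 − 1 + 0 = 0.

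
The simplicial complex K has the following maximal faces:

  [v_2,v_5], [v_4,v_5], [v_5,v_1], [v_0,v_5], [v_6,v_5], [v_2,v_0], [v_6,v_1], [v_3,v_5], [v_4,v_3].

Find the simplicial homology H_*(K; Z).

K has 7 vertices, 9 edges.
rank ∂_0 = 0, rank ∂_1 = 6 ⇒ b_0 = 7 − 0 − 6 = 1; all invariant factors of ∂_1 are 1 so no torsion. So H_0 = Z.
rank ∂_1 = 6, rank ∂_2 = 0 ⇒ b_1 = 9 − 6 − 0 = 3. So H_1 = Z^3.

H_0 = Z,  H_1 = Z^3.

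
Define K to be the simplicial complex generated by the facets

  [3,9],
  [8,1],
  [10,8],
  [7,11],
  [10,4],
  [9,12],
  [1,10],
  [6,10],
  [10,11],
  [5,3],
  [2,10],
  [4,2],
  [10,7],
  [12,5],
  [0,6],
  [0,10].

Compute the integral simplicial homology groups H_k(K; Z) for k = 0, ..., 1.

Order the vertices as 0 < 1 < 2 < 3 < 4 < 5 < 6 < 7 < 8 < 9 < 10 < 11 < 12. Listing each simplex with vertices in this order, K has dimension 1 with simplices:

  0-simplices (13): [0], [1], [2], [3], [4], [5], [6], [7], [8], [9], [10], [11], [12]
  1-simplices (16): [0,6], [0,10], [1,8], [1,10], [2,4], [2,10], [3,5], [3,9], [4,10], [5,12], [6,10], [7,10], [7,11], [8,10], [9,12], [10,11]

Hence C_0 ≅ Z^13, C_1 ≅ Z^16.

∂_1: C_1 → C_0 sends each edge [p,q] (with p < q) to q − p. For instance
  ∂[10,11] = [11] − [10].
This gives a 13×16 integer matrix of rank 11; reducing to Smith normal form yields diagonal entries (1,1,1,1,1,1,1,1,1,1,1).

Now H_k = ker ∂_k / im ∂_{k+1}, so:

  H_0: rank C_0 − rank ∂_1 = 13 − 11 = 2, and the invariant factors of ∂_1 are all 1, so H_0 ≅ Z^2.
  H_1: rank ker ∂_1 − rank ∂_2 = (16 − 11) − 0 = 5, and there is no ∂_2, so H_1 ≅ Z^5.

(K is a triangulation of the disjoint union of a wedge of 4 circles and the circle S^1.)

H_0 = Z^2,  H_1 = Z^5.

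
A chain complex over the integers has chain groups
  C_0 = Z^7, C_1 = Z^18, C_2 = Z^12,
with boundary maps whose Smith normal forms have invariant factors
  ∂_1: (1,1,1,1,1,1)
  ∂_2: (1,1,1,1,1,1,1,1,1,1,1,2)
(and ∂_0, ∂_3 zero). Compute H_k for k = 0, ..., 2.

H_0 = Z,  H_1 = Z/2,  H_2 = 0.

H_0: b_0 = 7 − 0 − 6 = 1; torsion from ∂_1 factors > 1: none. So H_0 = Z.
H_1: b_1 = 18 − 6 − 12 = 0; torsion from ∂_2 factors > 1: [2]. So H_1 = Z/2.
H_2: b_2 = 12 − 12 − 0 = 0; torsion from ∂_3 factors > 1: none. So H_2 = 0.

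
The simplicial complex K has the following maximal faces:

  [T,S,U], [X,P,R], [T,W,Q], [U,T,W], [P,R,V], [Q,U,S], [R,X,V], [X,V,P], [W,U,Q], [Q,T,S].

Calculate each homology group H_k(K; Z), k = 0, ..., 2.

Order the vertices as P < Q < R < S < T < U < V < W < X. Listing each simplex with vertices in this order, K has dimension 2 with simplices:

  0-simplices (9): P, Q, R, S, T, U, V, W, X
  1-simplices (15): PR, PV, PX, QS, QT, QU, QW, RV, RX, ST, SU, TU, TW, UW, VX
  2-simplices (10): PRV, PRX, PVX, QST, QSU, QTW, QUW, RVX, STU, TUW

Hence C_0 ≅ Z^9, C_1 ≅ Z^15, C_2 ≅ Z^10.

Boundary ∂_1: C_1 → C_0 is given by ∂[p,q] = [q] − [p].
The 9×15 boundary matrix has rank 7 and Smith normal form diag(1,1,1,1,1,1,1).

∂_2: C_2 → C_1 acts by ∂[p,q,r] = [q,r] − [p,r] + [p,q]. For instance
  ∂RVX = VX − RX + RV,
  ∂QTW = TW − QW + QT.
As a 15×10 matrix over Z this has rank 8, with invariant factors (1,1,1,1,1,1,1,1).

Reading off H_k = ker ∂_k / im ∂_{k+1}:

  H_0: rank C_0 − rank ∂_1 = 9 − 7 = 2, and the invariant factors of ∂_1 are all 1, so H_0 ≅ Z^2.
  H_1: rank ker ∂_1 − rank ∂_2 = (15 − 7) − 8 = 0, and the invariant factors of ∂_2 are all 1, so H_1 ≅ 0.
  H_2: rank ker ∂_2 − rank ∂_3 = (10 − 8) − 0 = 2, and there is no ∂_3, so H_2 ≅ Z^2.

H_0 ≅ Z^2,  H_1 = 0,  H_2 ≅ Z^2.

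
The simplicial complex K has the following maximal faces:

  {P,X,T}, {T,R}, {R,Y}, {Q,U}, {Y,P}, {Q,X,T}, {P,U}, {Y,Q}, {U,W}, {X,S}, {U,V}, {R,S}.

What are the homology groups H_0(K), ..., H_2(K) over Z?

H_0 ≅ Z,  H_1 ≅ Z^4,  H_2 = 0.

K has 10 vertices, 15 edges, 2 triangles.
rank ∂_0 = 0, rank ∂_1 = 9 ⇒ b_0 = 10 − 0 − 9 = 1; all invariant factors of ∂_1 are 1 so no torsion. So H_0 = Z.
rank ∂_1 = 9, rank ∂_2 = 2 ⇒ b_1 = 15 − 9 − 2 = 4; all invariant factors of ∂_2 are 1 so no torsion. So H_1 = Z^4.
rank ∂_2 = 2, rank ∂_3 = 0 ⇒ b_2 = 2 − 2 − 0 = 0. So H_2 = 0.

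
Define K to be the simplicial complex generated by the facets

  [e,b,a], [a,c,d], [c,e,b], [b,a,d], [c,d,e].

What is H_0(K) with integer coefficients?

We work with the vertex ordering a < b < c < d < e. The simplices of K, each written with vertices in increasing order, are:

  0-simplices (5): a, b, c, d, e
  1-simplices (10): ab, ac, ad, ae, bc, bd, be, cd, ce, de
  2-simplices (5): abd, abe, acd, bce, cde

so the chain groups are C_0 ≅ Z^5, C_1 ≅ Z^10, C_2 ≅ Z^5.

Boundary ∂_1: C_1 → C_0 is given by ∂[p,q] = [q] − [p]. For instance
  ∂bd = d − b.
As a 5×10 matrix over Z this has rank 4, with invariant factors (1,1,1,1).

∂_2: C_2 → C_1 maps a triangle to the signed sum of its edges. For instance
  ∂acd = cd − ad + ac,
  ∂bce = ce − be + bc.
This gives a 10×5 integer matrix of rank 5; reducing to Smith normal form yields diagonal entries (1,1,1,1,1).

Now H_k = ker ∂_k / im ∂_{k+1}, so:

  H_0: rank C_0 − rank ∂_1 = 5 − 4 = 1, and the invariant factors of ∂_1 are all 1, so H_0 ≅ Z.

(K is a triangulation of the Möbius band.)

H_0 = Z.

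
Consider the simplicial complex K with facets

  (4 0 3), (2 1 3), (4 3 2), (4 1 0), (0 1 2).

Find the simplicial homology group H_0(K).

Order the vertices as 0 < 1 < 2 < 3 < 4. Listing each simplex with vertices in this order, K has dimension 2 with simplices:

  0-simplices (5): [0], [1], [2], [3], [4]
  1-simplices (10): [0,1], [0,2], [0,3], [0,4], [1,2], [1,3], [1,4], [2,3], [2,4], [3,4]
  2-simplices (5): [0,1,2], [0,1,4], [0,3,4], [1,2,3], [2,3,4]

giving chain groups C_0 ≅ Z^5, C_1 ≅ Z^10, C_2 ≅ Z^5.

Boundary ∂_1: C_1 → C_0 maps an edge to its endpoints' difference, ∂[p,q] = q − p.
The resulting 5×10 matrix has rank 4, and its Smith normal form has invariant factors (1,1,1,1).

∂_2: C_2 → C_1 sends each 2-simplex [p,q,r] to [q,r] − [p,r] + [p,q]. For instance
  ∂[0,1,2] = [1,2] − [0,2] + [0,1],
  ∂[0,3,4] = [3,4] − [0,4] + [0,3].
As a 10×5 matrix over Z this has rank 5, with invariant factors (1,1,1,1,1).

Now H_k = ker ∂_k / im ∂_{k+1}, so:

  H_0: rank C_0 − rank ∂_1 = 5 − 4 = 1, and the invariant factors of ∂_1 are all 1, so H_0 = Z.

H_0 ≅ Z.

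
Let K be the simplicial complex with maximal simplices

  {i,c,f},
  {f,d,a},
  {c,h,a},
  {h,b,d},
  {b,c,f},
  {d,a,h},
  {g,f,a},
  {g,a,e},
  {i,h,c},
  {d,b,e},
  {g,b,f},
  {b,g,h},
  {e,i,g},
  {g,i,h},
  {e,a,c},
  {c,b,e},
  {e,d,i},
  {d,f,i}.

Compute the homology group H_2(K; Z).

Take the total order a < b < c < d < e < f < g < h < i on the vertex set. Then K (dimension 2) consists of the simplices:

  0-simplices (9): a, b, c, d, e, f, g, h, i
  1-simplices (27): ac, ad, ae, af, ag, ah, bc, bd, be, bf, bg, bh, ce, cf, ch, ci, de, df, dh, di, eg, ei, fg, fi, gh, gi, hi
  2-simplices (18): ace, ach, adf, adh, aeg, afg, bce, bcf, bde, bdh, bfg, bgh, cfi, chi, dei, dfi, egi, ghi

giving chain groups C_0 ≅ Z^9, C_1 ≅ Z^27, C_2 ≅ Z^18.

The boundary map ∂_1: C_1 → C_0 sends each edge [p,q] (with p < q) to q − p.
The 9×27 boundary matrix has rank 8 and Smith normal form diag(1,1,1,1,1,1,1,1).

∂_2: C_2 → C_1 maps a triangle to the signed sum of its edges. For instance
  ∂egi = gi − ei + eg,
  ∂afg = fg − ag + af.
The 27×18 boundary matrix has rank 17 and Smith normal form diag(1,1,1,1,1,1,1,1,1,1,1,1,1,1,1,1,1).

Now H_k = ker ∂_k / im ∂_{k+1}, so:

  H_2: rank ker ∂_2 − rank ∂_3 = (18 − 17) − 0 = 1, and there is no ∂_3, so H_2 = Z.

(K is a triangulation of the torus T^2.)

H_2 = Z.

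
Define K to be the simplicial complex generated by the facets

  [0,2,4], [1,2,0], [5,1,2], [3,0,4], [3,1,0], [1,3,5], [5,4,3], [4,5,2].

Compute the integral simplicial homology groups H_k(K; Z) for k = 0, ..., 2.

K has 6 vertices, 12 edges, 8 triangles.
rank ∂_0 = 0, rank ∂_1 = 5 ⇒ b_0 = 6 − 0 − 5 = 1; all invariant factors of ∂_1 are 1 so no torsion. So H_0 = Z.
rank ∂_1 = 5, rank ∂_2 = 7 ⇒ b_1 = 12 − 5 − 7 = 0; all invariant factors of ∂_2 are 1 so no torsion. So H_1 = 0.
rank ∂_2 = 7, rank ∂_3 = 0 ⇒ b_2 = 8 − 7 − 0 = 1. So H_2 = Z.

H_0 = Z,  H_1 = 0,  H_2 = Z.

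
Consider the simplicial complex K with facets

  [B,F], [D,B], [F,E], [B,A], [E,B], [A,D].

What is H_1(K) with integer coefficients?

H_1 ≅ Z^2.

K has 5 vertices, 6 edges.
rank ∂_1 = 4, rank ∂_2 = 0 ⇒ b_1 = 6 − 4 − 0 = 2. So H_1 ≅ Z^2.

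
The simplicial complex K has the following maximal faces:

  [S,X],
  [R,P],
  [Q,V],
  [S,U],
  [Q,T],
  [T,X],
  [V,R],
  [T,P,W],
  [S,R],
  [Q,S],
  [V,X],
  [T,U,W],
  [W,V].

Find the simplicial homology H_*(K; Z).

H_0 ≅ Z,  H_1 ≅ Z^6,  H_2 = 0.

We work with the vertex ordering P < Q < R < S < T < U < V < W < X. The simplices of K, each written with vertices in increasing order, are:

  0-simplices (9): P, Q, R, S, T, U, V, W, X
  1-simplices (16): PR, PT, PW, QS, QT, QV, RS, RV, SU, SX, TU, TW, TX, UW, VW, VX
  2-simplices (2): PTW, TUW

so the chain groups are C_0 ≅ Z^9, C_1 ≅ Z^16, C_2 ≅ Z^2.

The boundary map ∂_1: C_1 → C_0 sends each edge [p,q] (with p < q) to q − p. For instance
  ∂SU = U − S.
As a 9×16 matrix over Z this has rank 8, with invariant factors (1,1,1,1,1,1,1,1).

The boundary map ∂_2: C_2 → C_1 acts by ∂[p,q,r] = [q,r] − [p,r] + [p,q]. For instance
  ∂TUW = UW − TW + TU,
  ∂PTW = TW − PW + PT.
As a 16×2 matrix over Z this has rank 2, with invariant factors (1,1).

From H_k ≅ ker(∂_k) / im(∂_{k+1}) we obtain:

  H_0: rank C_0 − rank ∂_1 = 9 − 8 = 1, and the invariant factors of ∂_1 are all 1, so H_0 = Z.
  H_1: rank ker ∂_1 − rank ∂_2 = (16 − 8) − 2 = 6, and the invariant factors of ∂_2 are all 1, so H_1 = Z^6.
  H_2: rank ker ∂_2 − rank ∂_3 = (2 − 2) − 0 = 0, and there is no ∂_3, so H_2 = 0.

As a check, the Euler characteristic is 9 − 16 + 2 = -5, which agrees with 1 − 6 + 0 = -5.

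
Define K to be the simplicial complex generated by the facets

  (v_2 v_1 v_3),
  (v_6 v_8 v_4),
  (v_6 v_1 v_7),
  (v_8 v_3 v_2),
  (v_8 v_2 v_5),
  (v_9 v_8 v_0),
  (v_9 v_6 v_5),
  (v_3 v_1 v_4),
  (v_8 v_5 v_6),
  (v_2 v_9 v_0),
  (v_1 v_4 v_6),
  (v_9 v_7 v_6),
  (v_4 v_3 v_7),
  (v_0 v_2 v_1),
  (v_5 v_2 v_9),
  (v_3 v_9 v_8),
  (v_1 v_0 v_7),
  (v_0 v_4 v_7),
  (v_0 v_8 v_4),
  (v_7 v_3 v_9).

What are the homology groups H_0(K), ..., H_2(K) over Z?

H_0 = Z,  H_1 = Z ⊕ Z/2,  H_2 = 0.

Take the total order v_0 < v_1 < v_2 < v_3 < v_4 < v_5 < v_6 < v_7 < v_8 < v_9 on the vertex set. Then K (dimension 2) consists of the simplices:

  0-simplices (10): [v_0], [v_1], [v_2], [v_3], [v_4], [v_5], [v_6], [v_7], [v_8], [v_9]
  1-simplices (30): (30 of them)
  2-simplices (20): (20 of them)

giving chain groups C_0 ≅ Z^10, C_1 ≅ Z^30, C_2 ≅ Z^20.

∂_1: C_1 → C_0 sends each edge [p,q] (with p < q) to q − p. For instance
  ∂[v_4,v_8] = [v_8] − [v_4].
The 10×30 boundary matrix has rank 9 and Smith normal form diag(1,1,1,1,1,1,1,1,1).

The boundary map ∂_2: C_2 → C_1 acts by ∂[p,q,r] = [q,r] − [p,r] + [p,q]. For instance
  ∂[v_4,v_6,v_8] = [v_6,v_8] − [v_4,v_8] + [v_4,v_6],
  ∂[v_0,v_2,v_9] = [v_2,v_9] − [v_0,v_9] + [v_0,v_2].
The resulting 30×20 matrix has rank 20, and its Smith normal form has invariant factors (1,1,1,1,1,1,1,1,1,1,1,1,1,1,1,1,1,1,1,2).

Now H_k = ker ∂_k / im ∂_{k+1}, so:

  H_0: rank C_0 − rank ∂_1 = 10 − 9 = 1, and the invariant factors of ∂_1 are all 1, so H_0 ≅ Z.
  H_1: rank ker ∂_1 − rank ∂_2 = (30 − 9) − 20 = 1, and ∂_2 has invariant factor 2 > 1, so H_1 ≅ Z ⊕ Z/2.
  H_2: rank ker ∂_2 − rank ∂_3 = (20 − 20) − 0 = 0, and there is no ∂_3, so H_2 ≅ 0.

As a check, the Euler characteristic is 10 − 30 + 20 = 0, which agrees with 1 − 1 + 0 = 0.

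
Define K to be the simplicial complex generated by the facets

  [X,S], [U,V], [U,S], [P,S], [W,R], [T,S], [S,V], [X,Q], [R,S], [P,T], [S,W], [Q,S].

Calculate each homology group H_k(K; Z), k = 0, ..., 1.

H_0 ≅ Z,  H_1 ≅ Z^4.

We work with the vertex ordering P < Q < R < S < T < U < V < W < X. The simplices of K, each written with vertices in increasing order, are:

  0-simplices (9): P, Q, R, S, T, U, V, W, X
  1-simplices (12): PS, PT, QS, QX, RS, RW, ST, SU, SV, SW, SX, UV

Hence C_0 ≅ Z^9, C_1 ≅ Z^12.

Boundary ∂_1: C_1 → C_0 is given by ∂[p,q] = [q] − [p].
The 9×12 boundary matrix has rank 8 and Smith normal form diag(1,1,1,1,1,1,1,1).

Computing H_k = (kernel of ∂_k) / (image of ∂_{k+1}):

  H_0: rank C_0 − rank ∂_1 = 9 − 8 = 1, and the invariant factors of ∂_1 are all 1, so H_0 = Z.
  H_1: rank ker ∂_1 − rank ∂_2 = (12 − 8) − 0 = 4, and there is no ∂_2, so H_1 = Z^4.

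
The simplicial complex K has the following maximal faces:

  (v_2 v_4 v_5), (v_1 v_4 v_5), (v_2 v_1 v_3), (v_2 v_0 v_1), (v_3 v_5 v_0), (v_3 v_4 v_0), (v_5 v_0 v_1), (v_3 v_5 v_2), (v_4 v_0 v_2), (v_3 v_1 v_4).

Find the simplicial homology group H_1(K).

We work with the vertex ordering v_0 < v_1 < v_2 < v_3 < v_4 < v_5. The simplices of K, each written with vertices in increasing order, are:

  0-simplices (6): [v_0], [v_1], [v_2], [v_3], [v_4], [v_5]
  1-simplices (15): (15 of them)
  2-simplices (10): [v_0,v_1,v_2], [v_0,v_1,v_5], [v_0,v_2,v_4], [v_0,v_3,v_4], [v_0,v_3,v_5], [v_1,v_2,v_3], [v_1,v_3,v_4], [v_1,v_4,v_5], [v_2,v_3,v_5], [v_2,v_4,v_5]

Hence C_0 ≅ Z^6, C_1 ≅ Z^15, C_2 ≅ Z^10.

The boundary map ∂_1: C_1 → C_0 is given by ∂[p,q] = [q] − [p]. For instance
  ∂[v_0,v_3] = [v_3] − [v_0].
The 6×15 boundary matrix has rank 5 and Smith normal form diag(1,1,1,1,1).

Boundary ∂_2: C_2 → C_1 maps a triangle to the signed sum of its edges. For instance
  ∂[v_1,v_3,v_4] = [v_3,v_4] − [v_1,v_4] + [v_1,v_3],
  ∂[v_0,v_1,v_5] = [v_1,v_5] − [v_0,v_5] + [v_0,v_1].
As a 15×10 matrix over Z this has rank 10, with invariant factors (1,1,1,1,1,1,1,1,1,2).

Reading off H_k = ker ∂_k / im ∂_{k+1}:

  H_1: rank ker ∂_1 − rank ∂_2 = (15 − 5) − 10 = 0, and ∂_2 has invariant factor 2 > 1, so H_1 ≅ Z/2Z.

(K is a triangulation of the real projective plane RP^2.)

H_1 = Z/2Z.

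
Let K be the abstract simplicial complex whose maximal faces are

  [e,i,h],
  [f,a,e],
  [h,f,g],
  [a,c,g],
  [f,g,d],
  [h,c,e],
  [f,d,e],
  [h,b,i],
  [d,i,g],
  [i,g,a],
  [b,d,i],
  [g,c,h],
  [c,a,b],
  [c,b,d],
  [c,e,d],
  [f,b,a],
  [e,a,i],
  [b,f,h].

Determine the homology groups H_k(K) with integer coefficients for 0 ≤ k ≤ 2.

H_0 = Z,  H_1 = Z^2,  H_2 = Z.

Fix the vertex order a < b < c < d < e < f < g < h < i and write every simplex with vertices in increasing order. Then dim K = 2 and the simplices of K are:

  0-simplices (9): a, b, c, d, e, f, g, h, i
  1-simplices (27): ab, ac, ae, af, ag, ai, bc, bd, bf, bh, bi, cd, ce, cg, ch, de, df, dg, di, ef, eh, ei, fg, fh, gh, gi, hi
  2-simplices (18): abc, abf, acg, aef, aei, agi, bcd, bdi, bfh, bhi, cde, ceh, cgh, def, dfg, dgi, ehi, fgh

Hence C_0 ≅ Z^9, C_1 ≅ Z^27, C_2 ≅ Z^18.

Boundary ∂_1: C_1 → C_0 sends each edge [p,q] (with p < q) to q − p. For instance
  ∂eh = h − e.
As a 9×27 matrix over Z this has rank 8, with invariant factors (1,1,1,1,1,1,1,1).

Boundary ∂_2: C_2 → C_1 sends each 2-simplex [p,q,r] to [q,r] − [p,r] + [p,q]. For instance
  ∂bhi = hi − bi + bh,
  ∂acg = cg − ag + ac.
As a 27×18 matrix over Z this has rank 17, with invariant factors (1,1,1,1,1,1,1,1,1,1,1,1,1,1,1,1,1).

Reading off H_k = ker ∂_k / im ∂_{k+1}:

  H_0: rank C_0 − rank ∂_1 = 9 − 8 = 1, and the invariant factors of ∂_1 are all 1, so H_0 ≅ Z.
  H_1: rank ker ∂_1 − rank ∂_2 = (27 − 8) − 17 = 2, and the invariant factors of ∂_2 are all 1, so H_1 ≅ Z^2.
  H_2: rank ker ∂_2 − rank ∂_3 = (18 − 17) − 0 = 1, and there is no ∂_3, so H_2 ≅ Z.

(K is a triangulation of the torus T^2.)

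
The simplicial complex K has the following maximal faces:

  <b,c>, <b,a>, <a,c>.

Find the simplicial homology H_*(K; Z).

Fix the vertex order a < b < c and write every simplex with vertices in increasing order. Then dim K = 1 and the simplices of K are:

  0-simplices (3): a, b, c
  1-simplices (3): ab, ac, bc

giving chain groups C_0 ≅ Z^3, C_1 ≅ Z^3.

The boundary map ∂_1: C_1 → C_0 maps an edge to its endpoints' difference, ∂[p,q] = q − p. For instance
  ∂ac = c − a.
The 3×3 boundary matrix has rank 2 and Smith normal form diag(1,1).

From H_k ≅ ker(∂_k) / im(∂_{k+1}) we obtain:

  H_0: rank C_0 − rank ∂_1 = 3 − 2 = 1, and the invariant factors of ∂_1 are all 1, so H_0 ≅ Z.
  H_1: rank ker ∂_1 − rank ∂_2 = (3 − 2) − 0 = 1, and there is no ∂_2, so H_1 ≅ Z.

As a check, the Euler characteristic is 3 − 3 = 0, which agrees with 1 − 1 = 0.

H_0 = Z,  H_1 = Z.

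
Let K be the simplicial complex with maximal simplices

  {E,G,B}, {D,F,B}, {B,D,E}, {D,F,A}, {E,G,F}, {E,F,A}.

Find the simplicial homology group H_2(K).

H_2 = 0.

Take the total order A < B < D < E < F < G on the vertex set. Then K (dimension 2) consists of the simplices:

  0-simplices (6): A, B, D, E, F, G
  1-simplices (12): AD, AE, AF, BD, BE, BF, BG, DE, DF, EF, EG, FG
  2-simplices (6): ADF, AEF, BDE, BDF, BEG, EFG

Hence C_0 ≅ Z^6, C_1 ≅ Z^12, C_2 ≅ Z^6.

∂_1: C_1 → C_0 maps an edge to its endpoints' difference, ∂[p,q] = q − p. For instance
  ∂AE = E − A.
As a 6×12 matrix over Z this has rank 5, with invariant factors (1,1,1,1,1).

The boundary map ∂_2: C_2 → C_1 acts by ∂[p,q,r] = [q,r] − [p,r] + [p,q]. For instance
  ∂BDE = DE − BE + BD,
  ∂AEF = EF − AF + AE.
This gives a 12×6 integer matrix of rank 6; reducing to Smith normal form yields diagonal entries (1,1,1,1,1,1).

Computing H_k = (kernel of ∂_k) / (image of ∂_{k+1}):

  H_2: rank ker ∂_2 − rank ∂_3 = (6 − 6) − 0 = 0, and there is no ∂_3, so H_2 ≅ 0.

(K is a triangulation of the cylinder S^1 x I.)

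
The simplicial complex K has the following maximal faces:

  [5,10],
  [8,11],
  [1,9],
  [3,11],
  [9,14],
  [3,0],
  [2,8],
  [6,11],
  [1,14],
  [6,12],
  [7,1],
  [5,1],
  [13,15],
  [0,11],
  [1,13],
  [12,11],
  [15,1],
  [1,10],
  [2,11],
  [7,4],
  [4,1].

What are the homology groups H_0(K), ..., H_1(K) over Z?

Order the vertices as 0 < 1 < 2 < 3 < 4 < 5 < 6 < 7 < 8 < 9 < 10 < 11 < 12 < 13 < 14 < 15. Listing each simplex with vertices in this order, K has dimension 1 with simplices:

  0-simplices (16): [0], [1], [2], [3], [4], [5], [6], [7], [8], [9], [10], [11], [12], [13], [14], [15]
  1-simplices (21): (21 of them)

so the chain groups are C_0 ≅ Z^16, C_1 ≅ Z^21.

The boundary map ∂_1: C_1 → C_0 maps an edge to its endpoints' difference, ∂[p,q] = q − p. For instance
  ∂[1,7] = [7] − [1].
The 16×21 boundary matrix has rank 14 and Smith normal form diag(1,1,1,1,1,1,1,1,1,1,1,1,1,1).

Now H_k = ker ∂_k / im ∂_{k+1}, so:

  H_0: rank C_0 − rank ∂_1 = 16 − 14 = 2, and the invariant factors of ∂_1 are all 1, so H_0 = Z^2.
  H_1: rank ker ∂_1 − rank ∂_2 = (21 − 14) − 0 = 7, and there is no ∂_2, so H_1 = Z^7.

As a check, the Euler characteristic is 16 − 21 = -5, which agrees with 2 − 7 = -5.
(K is a triangulation of the disjoint union of a wedge of 4 circles and a wedge of 3 circles.)

H_0 ≅ Z^2,  H_1 ≅ Z^7.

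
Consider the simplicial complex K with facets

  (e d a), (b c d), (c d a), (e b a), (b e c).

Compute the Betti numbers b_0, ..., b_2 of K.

b_0 = 1, b_1 = 1, b_2 = 0.

Take the total order a < b < c < d < e on the vertex set. Then K (dimension 2) consists of the simplices:

  0-simplices (5): a, b, c, d, e
  1-simplices (10): ab, ac, ad, ae, bc, bd, be, cd, ce, de
  2-simplices (5): abe, acd, ade, bcd, bce

so the chain groups are C_0 ≅ Z^5, C_1 ≅ Z^10, C_2 ≅ Z^5.

∂_1: C_1 → C_0 maps an edge to its endpoints' difference, ∂[p,q] = q − p.
The resulting 5×10 matrix has rank 4, and its Smith normal form has invariant factors (1,1,1,1).

Boundary ∂_2: C_2 → C_1 maps a triangle to the signed sum of its edges. For instance
  ∂ade = de − ae + ad,
  ∂acd = cd − ad + ac.
As a 10×5 matrix over Z this has rank 5, with invariant factors (1,1,1,1,1).

Reading off H_k = ker ∂_k / im ∂_{k+1}:

  H_0: rank C_0 − rank ∂_1 = 5 − 4 = 1, and the invariant factors of ∂_1 are all 1, so H_0 = Z.
  H_1: rank ker ∂_1 − rank ∂_2 = (10 − 4) − 5 = 1, and the invariant factors of ∂_2 are all 1, so H_1 = Z.
  H_2: rank ker ∂_2 − rank ∂_3 = (5 − 5) − 0 = 0, and there is no ∂_3, so H_2 = 0.

As a check, the Euler characteristic is 5 − 10 + 5 = 0, which agrees with 1 − 1 + 0 = 0.

Hence the Betti numbers are b_0 = 1, b_1 = 1, b_2 = 0.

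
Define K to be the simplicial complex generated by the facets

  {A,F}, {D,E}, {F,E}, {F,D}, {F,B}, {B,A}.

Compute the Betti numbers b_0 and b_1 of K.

b_0 = 1, b_1 = 2.

Fix the vertex order A < B < D < E < F and write every simplex with vertices in increasing order. Then dim K = 1 and the simplices of K are:

  0-simplices (5): A, B, D, E, F
  1-simplices (6): AB, AF, BF, DE, DF, EF

so the chain groups are C_0 ≅ Z^5, C_1 ≅ Z^6.

The boundary map ∂_1: C_1 → C_0 sends each edge [p,q] (with p < q) to q − p. For instance
  ∂DE = E − D.
As a 5×6 matrix over Z this has rank 4, with invariant factors (1,1,1,1).

From H_k ≅ ker(∂_k) / im(∂_{k+1}) we obtain:

  H_0: rank C_0 − rank ∂_1 = 5 − 4 = 1, and the invariant factors of ∂_1 are all 1, so H_0 ≅ Z.
  H_1: rank ker ∂_1 − rank ∂_2 = (6 − 4) − 0 = 2, and there is no ∂_2, so H_1 ≅ Z^2.

Hence the Betti numbers are b_0 = 1, b_1 = 2.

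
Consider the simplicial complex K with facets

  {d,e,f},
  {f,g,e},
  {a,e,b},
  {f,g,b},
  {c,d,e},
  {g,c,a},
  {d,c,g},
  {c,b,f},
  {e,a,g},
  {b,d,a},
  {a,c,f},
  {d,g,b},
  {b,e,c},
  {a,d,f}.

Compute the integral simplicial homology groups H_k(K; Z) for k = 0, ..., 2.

H_0 = Z,  H_1 = Z^2,  H_2 = Z.

Fix the vertex order a < b < c < d < e < f < g and write every simplex with vertices in increasing order. Then dim K = 2 and the simplices of K are:

  0-simplices (7): a, b, c, d, e, f, g
  1-simplices (21): ab, ac, ad, ae, af, ag, bc, bd, be, bf, bg, cd, ce, cf, cg, de, df, dg, ef, eg, fg
  2-simplices (14): abd, abe, acf, acg, adf, aeg, bce, bcf, bdg, bfg, cde, cdg, def, efg

Hence C_0 ≅ Z^7, C_1 ≅ Z^21, C_2 ≅ Z^14.

The boundary map ∂_1: C_1 → C_0 is given by ∂[p,q] = [q] − [p]. For instance
  ∂bg = g − b.
As a 7×21 matrix over Z this has rank 6, with invariant factors (1,1,1,1,1,1).

Boundary ∂_2: C_2 → C_1 acts by ∂[p,q,r] = [q,r] − [p,r] + [p,q]. For instance
  ∂def = ef − df + de,
  ∂bce = ce − be + bc.
This gives a 21×14 integer matrix of rank 13; reducing to Smith normal form yields diagonal entries (1,1,1,1,1,1,1,1,1,1,1,1,1).

Now H_k = ker ∂_k / im ∂_{k+1}, so:

  H_0: rank C_0 − rank ∂_1 = 7 − 6 = 1, and the invariant factors of ∂_1 are all 1, so H_0 ≅ Z.
  H_1: rank ker ∂_1 − rank ∂_2 = (21 − 6) − 13 = 2, and the invariant factors of ∂_2 are all 1, so H_1 ≅ Z^2.
  H_2: rank ker ∂_2 − rank ∂_3 = (14 − 13) − 0 = 1, and there is no ∂_3, so H_2 ≅ Z.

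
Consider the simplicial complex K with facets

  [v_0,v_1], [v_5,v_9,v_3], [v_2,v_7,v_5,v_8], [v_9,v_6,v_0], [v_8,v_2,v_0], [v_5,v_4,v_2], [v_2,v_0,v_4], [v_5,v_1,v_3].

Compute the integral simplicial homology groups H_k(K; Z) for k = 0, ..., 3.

H_0 ≅ Z,  H_1 ≅ Z^2,  H_2 = 0,  H_3 = 0.

Fix the vertex order v_0 < v_1 < v_2 < v_3 < v_4 < v_5 < v_6 < v_7 < v_8 < v_9 and write every simplex with vertices in increasing order. Then dim K = 3 and the simplices of K are:

  0-simplices (10): [v_0], [v_1], [v_2], [v_3], [v_4], [v_5], [v_6], [v_7], [v_8], [v_9]
  1-simplices (20): (20 of them)
  2-simplices (10): [v_0,v_2,v_4], [v_0,v_2,v_8], [v_0,v_6,v_9], [v_1,v_3,v_5], [v_2,v_4,v_5], [v_2,v_5,v_7], [v_2,v_5,v_8], [v_2,v_7,v_8], [v_3,v_5,v_9], [v_5,v_7,v_8]
  3-simplices (1): [v_2,v_5,v_7,v_8]

giving chain groups C_0 ≅ Z^10, C_1 ≅ Z^20, C_2 ≅ Z^10, C_3 ≅ Z^1.

∂_1: C_1 → C_0 maps an edge to its endpoints' difference, ∂[p,q] = q − p. For instance
  ∂[v_1,v_5] = [v_5] − [v_1].
This gives a 10×20 integer matrix of rank 9; reducing to Smith normal form yields diagonal entries (1,1,1,1,1,1,1,1,1).

The boundary map ∂_2: C_2 → C_1 sends each 2-simplex [p,q,r] to [q,r] − [p,r] + [p,q]. For instance
  ∂[v_2,v_5,v_7] = [v_5,v_7] − [v_2,v_7] + [v_2,v_5],
  ∂[v_1,v_3,v_5] = [v_3,v_5] − [v_1,v_5] + [v_1,v_3].
As a 20×10 matrix over Z this has rank 9, with invariant factors (1,1,1,1,1,1,1,1,1).

∂_3: C_3 → C_2 sends each 3-simplex σ to the alternating sum Σ_i (−1)^i (σ with its i-th vertex removed). For instance
  ∂[v_2,v_5,v_7,v_8] = [v_5,v_7,v_8] − [v_2,v_7,v_8] + [v_2,v_5,v_8] − [v_2,v_5,v_7].
The 10×1 boundary matrix has rank 1 and Smith normal form diag(1).

Now H_k = ker ∂_k / im ∂_{k+1}, so:

  H_0: rank C_0 − rank ∂_1 = 10 − 9 = 1, and the invariant factors of ∂_1 are all 1, so H_0 = Z.
  H_1: rank ker ∂_1 − rank ∂_2 = (20 − 9) − 9 = 2, and the invariant factors of ∂_2 are all 1, so H_1 = Z^2.
  H_2: rank ker ∂_2 − rank ∂_3 = (10 − 9) − 1 = 0, and the invariant factors of ∂_3 are all 1, so H_2 = 0.
  H_3: rank ker ∂_3 − rank ∂_4 = (1 − 1) − 0 = 0, and there is no ∂_4, so H_3 = 0.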